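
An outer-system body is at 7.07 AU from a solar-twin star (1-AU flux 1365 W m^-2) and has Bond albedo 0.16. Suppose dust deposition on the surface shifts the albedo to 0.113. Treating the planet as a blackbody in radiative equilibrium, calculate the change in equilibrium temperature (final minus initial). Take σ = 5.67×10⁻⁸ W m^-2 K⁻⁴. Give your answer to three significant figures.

1.37 K

Irradiance scales as 1/d², so S = 1365 W m^-2 × (1/7.07)² = 27.31 W m^-2.
Initial: T₁ = [S(1−0.16)/(4σ)]^(1/4) = 100.3 K.
With α = 0.113, T₂ = 101.7 K.
ΔT = T₂ − T₁ = 1.374 K.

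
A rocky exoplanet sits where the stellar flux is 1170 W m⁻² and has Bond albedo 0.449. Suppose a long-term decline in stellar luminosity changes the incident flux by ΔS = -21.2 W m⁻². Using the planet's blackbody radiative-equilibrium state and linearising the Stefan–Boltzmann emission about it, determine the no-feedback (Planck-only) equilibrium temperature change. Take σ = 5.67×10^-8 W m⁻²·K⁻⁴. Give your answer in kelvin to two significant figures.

-1.0 K

The baseline emission temperature is T_e = 230.9 K.
ΔF = Δ[S(1−α)]/4 = (1−0.449)·-21.2/4 = -2.920 W m⁻².
Linearising σT⁴ gives d(σT⁴)/dT = 4σT_e³ = 2.792 W m⁻² per K.
Hence the no-feedback warming is ΔF/(4σT_e³) = -1.05 K.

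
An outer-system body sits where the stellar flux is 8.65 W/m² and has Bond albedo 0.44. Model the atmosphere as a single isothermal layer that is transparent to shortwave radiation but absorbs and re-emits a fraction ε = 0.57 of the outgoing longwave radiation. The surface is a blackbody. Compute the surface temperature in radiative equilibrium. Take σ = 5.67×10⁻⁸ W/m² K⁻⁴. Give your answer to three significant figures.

The planet radiates to space at T_e = [S(1−α)/(4σ)]^(1/4) = 67.98 K.
Surface balance with a leaky layer gives σT_s⁴ = σT_e⁴·2/(2−ε), so T_s = T_e·[2/(2−0.57)]^(1/4) = 73.93 K.

73.9 kelvin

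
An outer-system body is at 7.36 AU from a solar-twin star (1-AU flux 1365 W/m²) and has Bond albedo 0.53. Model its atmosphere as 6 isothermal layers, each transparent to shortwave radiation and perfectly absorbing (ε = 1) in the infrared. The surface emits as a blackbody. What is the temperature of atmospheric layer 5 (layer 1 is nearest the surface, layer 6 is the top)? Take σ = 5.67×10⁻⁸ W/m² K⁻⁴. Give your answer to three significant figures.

Flux at the orbit: S = 1365/(7.36)² = 25.20 W/m².
Top-of-atmosphere balance: σT_e⁴ = S(1−α)/4 = 2.961 W/m² → T_e = 85.01 K.
Each opaque layer satisfies 2T_j⁴ = T_{j−1}⁴ + T_{j+1}⁴, giving T_k⁴ = (N+1−k)T_e⁴.
With k = 5: T_5 = (6+1−5)^¼·85.01 K = 101.1 K.

101 K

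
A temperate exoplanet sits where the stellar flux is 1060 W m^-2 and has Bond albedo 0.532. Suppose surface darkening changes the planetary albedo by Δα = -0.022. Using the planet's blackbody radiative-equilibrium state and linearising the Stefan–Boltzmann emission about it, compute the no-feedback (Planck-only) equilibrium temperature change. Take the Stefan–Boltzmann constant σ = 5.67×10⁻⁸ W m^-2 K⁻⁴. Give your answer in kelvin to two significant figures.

2.5 K

The baseline emission temperature is T_e = 216.3 K.
ΔF = −(S/4)Δα = −(1060/4)×(-0.022) = 5.830 W m^-2.
Planck response: λ_P = 4σT_e³ = 4·5.67×10⁻⁸·(216.3)³ = 2.294 W m^-2/K.
Hence the no-feedback warming is ΔF/(4σT_e³) = 2.54 K.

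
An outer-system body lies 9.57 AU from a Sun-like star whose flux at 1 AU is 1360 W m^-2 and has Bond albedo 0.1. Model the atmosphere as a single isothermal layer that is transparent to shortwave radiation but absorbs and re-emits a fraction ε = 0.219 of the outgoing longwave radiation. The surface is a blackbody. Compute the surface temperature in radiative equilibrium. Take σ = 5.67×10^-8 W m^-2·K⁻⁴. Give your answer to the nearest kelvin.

90 kelvin

Irradiance scales as 1/d², so S = 1360 W m^-2 × (1/9.57)² = 14.85 W m^-2.
The planet radiates to space at T_e = [S(1−α)/(4σ)]^(1/4) = 87.62 K.
Surface balance with a leaky layer gives σT_s⁴ = σT_e⁴·2/(2−ε), so T_s = T_e·[2/(2−0.219)]^(1/4) = 90.19 K.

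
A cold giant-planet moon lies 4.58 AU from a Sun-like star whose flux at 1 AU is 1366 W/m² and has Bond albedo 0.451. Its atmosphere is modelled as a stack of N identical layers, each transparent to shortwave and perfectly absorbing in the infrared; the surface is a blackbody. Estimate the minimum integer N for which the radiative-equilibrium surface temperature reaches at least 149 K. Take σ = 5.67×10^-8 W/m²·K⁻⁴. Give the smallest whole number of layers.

Irradiance scales as 1/d², so S = 1366 W/m² × (1/4.58)² = 65.12 W/m².
Top-of-atmosphere balance: σT_e⁴ = S(1−α)/4 = 8.938 W/m² → T_e = 112.1 K.
T_s = (N+1)^(1/4)·T_e ≥ 149 K requires N+1 ≥ (T_s/T_e)⁴ = (149/112.1)⁴ = 3.127.
Rounding up, N = 3.

3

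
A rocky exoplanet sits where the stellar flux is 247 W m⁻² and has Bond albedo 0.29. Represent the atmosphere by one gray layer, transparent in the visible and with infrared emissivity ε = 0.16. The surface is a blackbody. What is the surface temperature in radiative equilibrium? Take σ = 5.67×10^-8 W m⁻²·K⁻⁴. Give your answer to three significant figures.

At the top of the atmosphere, σT_e⁴ = S(1−α)/4 = 43.84 W m⁻², giving T_e = 166.8 K.
For a single slab of emissivity ε, T_s⁴ = 2T_e⁴/(2−ε); thus T_s = 166.8·(1.087)^(1/4) = 170.3 K.

170 K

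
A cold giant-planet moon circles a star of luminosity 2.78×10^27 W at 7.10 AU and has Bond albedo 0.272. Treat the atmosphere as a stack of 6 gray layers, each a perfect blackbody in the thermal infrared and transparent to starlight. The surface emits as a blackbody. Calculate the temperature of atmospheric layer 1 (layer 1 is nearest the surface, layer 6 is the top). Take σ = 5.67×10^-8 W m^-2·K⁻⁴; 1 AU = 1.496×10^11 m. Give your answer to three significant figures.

248 K

Orbital distance: d = 7.10 AU = 1.062×10^12 m.
S = L/(4πd²) = 196.1 W m^-2.
Top-of-atmosphere balance: σT_e⁴ = S(1−α)/4 = 35.69 W m^-2 → T_e = 158.4 K.
Each opaque layer satisfies 2T_j⁴ = T_{j−1}⁴ + T_{j+1}⁴, giving T_k⁴ = (N+1−k)T_e⁴.
With k = 1: T_1 = (6+1−1)^¼·158.4 K = 247.9 K.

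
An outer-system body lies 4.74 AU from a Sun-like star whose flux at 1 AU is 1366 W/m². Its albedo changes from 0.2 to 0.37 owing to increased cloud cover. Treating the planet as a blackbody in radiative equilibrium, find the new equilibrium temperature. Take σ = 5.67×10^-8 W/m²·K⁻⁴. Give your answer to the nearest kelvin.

114 K

Irradiance scales as 1/d², so S = 1366 W/m² × (1/4.74)² = 60.80 W/m².
With the new albedo, S(1−α₂)/4 = 9.576 W/m², so T₂ = 114.0 K.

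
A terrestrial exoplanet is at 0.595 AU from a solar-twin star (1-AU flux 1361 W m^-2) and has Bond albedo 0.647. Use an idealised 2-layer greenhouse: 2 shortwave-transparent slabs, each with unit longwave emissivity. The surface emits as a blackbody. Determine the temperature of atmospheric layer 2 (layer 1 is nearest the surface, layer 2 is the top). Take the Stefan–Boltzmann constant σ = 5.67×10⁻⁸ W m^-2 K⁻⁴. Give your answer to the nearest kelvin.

Irradiance scales as 1/d², so S = 1361 W m^-2 × (1/0.595)² = 3844 W m^-2.
OLR = S(1−α)/4 = 339.3 W m^-2; the top layer radiates at T_e = 278.1 K.
In the N-layer model, layer k (counted from the surface) has T_k = (N+1−k)^(1/4)·T_e.
T_2 = (1)^(1/4)·278.1 = 278.1 K.

278 K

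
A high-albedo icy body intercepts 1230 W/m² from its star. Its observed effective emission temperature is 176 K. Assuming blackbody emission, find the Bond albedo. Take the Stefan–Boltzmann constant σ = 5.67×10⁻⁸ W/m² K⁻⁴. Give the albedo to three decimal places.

0.823

From σT⁴ = S(1−α)/4 we invert for α: 1−α = 4σT⁴/S.
4σT⁴ = 4·5.67×10⁻⁸·(176)⁴ = 217.6 W/m².
1−α = 217.6/1230 = 0.1769, so α = 0.8231.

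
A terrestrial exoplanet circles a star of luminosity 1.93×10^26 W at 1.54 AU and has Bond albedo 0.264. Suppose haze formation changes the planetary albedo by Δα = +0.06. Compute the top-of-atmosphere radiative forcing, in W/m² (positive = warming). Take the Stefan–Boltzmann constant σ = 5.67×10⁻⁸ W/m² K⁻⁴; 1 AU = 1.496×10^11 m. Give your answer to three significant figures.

-4.34 W/m²

Orbital distance: d = 1.54 AU = 2.304×10^11 m.
Flux at the orbit: S = L/(4πd²) = 1.93×10^26/(4π·(2.30×10^11)²) = 289.4 W/m².
The change in absorbed flux is Δ[S(1−α)/4] = −SΔα/4 = -4.340 W/m².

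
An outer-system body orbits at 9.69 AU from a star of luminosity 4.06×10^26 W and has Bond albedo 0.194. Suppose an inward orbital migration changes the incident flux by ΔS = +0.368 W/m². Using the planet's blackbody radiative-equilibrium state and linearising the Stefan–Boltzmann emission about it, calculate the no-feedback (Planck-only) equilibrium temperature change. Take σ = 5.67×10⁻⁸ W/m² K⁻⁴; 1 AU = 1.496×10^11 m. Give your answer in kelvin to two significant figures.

0.51 K

Orbital distance: d = 9.69 AU = 1.450×10^12 m.
S = L/(4πd²) = 15.37 W/m².
Unperturbed T_e = [15.37·(1−0.194)/(4σ)]^¼ = 85.98 K.
TOA radiative forcing: ΔF = (1−α)ΔS/4 = 0.806·(+0.368)/4 = 0.07415 W/m².
Planck response: λ_P = 4σT_e³ = 4·5.67×10⁻⁸·(85.98)³ = 0.1441 W/m²/K.
So ΔT₀ = 0.07415/0.1441 = 0.514 K.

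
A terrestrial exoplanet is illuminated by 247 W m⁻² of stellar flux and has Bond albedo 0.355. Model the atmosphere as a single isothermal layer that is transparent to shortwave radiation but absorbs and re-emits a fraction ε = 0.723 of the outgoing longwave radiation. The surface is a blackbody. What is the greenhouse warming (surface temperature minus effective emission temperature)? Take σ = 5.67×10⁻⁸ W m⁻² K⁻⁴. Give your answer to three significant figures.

Effective emission temperature (TOA balance): σT_e⁴ = S(1−α)/4 = 39.83 W m⁻² → T_e = 162.8 K.
The surface balance (absorbed SW + ε·downward IR = σT_s⁴) with T_a⁴ = T_s⁴/2 reduces to T_s = T_e·[2/(2−ε)]^¼ = 182.1 K.
Greenhouse warming: T_s − T_e = 19.32 K.

19.3 K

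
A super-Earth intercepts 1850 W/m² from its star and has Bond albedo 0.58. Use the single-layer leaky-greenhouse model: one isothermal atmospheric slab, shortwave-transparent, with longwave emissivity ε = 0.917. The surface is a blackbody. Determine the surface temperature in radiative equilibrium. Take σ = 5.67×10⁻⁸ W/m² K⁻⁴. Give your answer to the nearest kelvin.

The planet radiates to space at T_e = [S(1−α)/(4σ)]^(1/4) = 241.9 K.
Surface balance with a leaky layer gives σT_s⁴ = σT_e⁴·2/(2−ε), so T_s = T_e·[2/(2−0.917)]^(1/4) = 282.0 K.

282 kelvin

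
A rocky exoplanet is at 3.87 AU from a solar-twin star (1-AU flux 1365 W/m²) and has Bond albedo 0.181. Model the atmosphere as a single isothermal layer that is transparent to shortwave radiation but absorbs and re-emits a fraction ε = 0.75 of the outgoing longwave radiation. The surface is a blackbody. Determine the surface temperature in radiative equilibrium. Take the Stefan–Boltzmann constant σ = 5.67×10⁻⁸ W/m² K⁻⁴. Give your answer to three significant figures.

151 K

Flux at the orbit: S = 1365/(3.87)² = 91.14 W/m².
At the top of the atmosphere, σT_e⁴ = S(1−α)/4 = 18.66 W/m², giving T_e = 134.7 K.
The surface balance (absorbed SW + ε·downward IR = σT_s⁴) with T_a⁴ = T_s⁴/2 reduces to T_s = T_e·[2/(2−ε)]^¼ = 151.5 K.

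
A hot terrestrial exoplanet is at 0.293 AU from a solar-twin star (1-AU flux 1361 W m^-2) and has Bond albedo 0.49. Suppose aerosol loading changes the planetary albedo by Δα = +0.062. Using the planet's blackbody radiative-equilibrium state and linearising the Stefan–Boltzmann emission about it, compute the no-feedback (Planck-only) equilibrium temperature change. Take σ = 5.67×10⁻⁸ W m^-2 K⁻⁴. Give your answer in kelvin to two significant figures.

By the inverse-square law, S = 1361/0.293² = 15850 W m^-2.
Unperturbed T_e = [15850·(1−0.49)/(4σ)]^¼ = 434.5 K.
ΔF = −(S/4)Δα = −(15850/4)×(+0.062) = -245.7 W m^-2.
Linearising σT⁴ gives d(σT⁴)/dT = 4σT_e³ = 18.61 W m^-2 per K.
Hence the no-feedback warming is ΔF/(4σT_e³) = -13.2 K.

-13 K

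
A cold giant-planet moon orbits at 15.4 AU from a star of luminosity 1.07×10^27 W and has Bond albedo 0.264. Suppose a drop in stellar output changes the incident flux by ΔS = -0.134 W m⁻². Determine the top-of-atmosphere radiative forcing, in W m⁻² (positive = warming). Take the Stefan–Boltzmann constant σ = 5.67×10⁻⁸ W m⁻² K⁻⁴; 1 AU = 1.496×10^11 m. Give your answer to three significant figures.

-0.0247 W m⁻²

d = 15.4 × 1.496×10^11 m = 2.304×10^12 m.
S = L/(4πd²) = 16.04 W m⁻².
Only a fraction (1−α) is absorbed and it's spread over 4πR², so ΔF = (1−α)ΔS/4 = -0.02466 W m⁻².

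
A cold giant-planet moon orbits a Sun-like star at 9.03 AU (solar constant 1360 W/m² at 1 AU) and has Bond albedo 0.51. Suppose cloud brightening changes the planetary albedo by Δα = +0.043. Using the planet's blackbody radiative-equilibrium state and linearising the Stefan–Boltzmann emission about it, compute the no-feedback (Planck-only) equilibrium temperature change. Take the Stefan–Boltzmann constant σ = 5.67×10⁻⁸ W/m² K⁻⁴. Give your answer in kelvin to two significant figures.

-1.7 K

By the inverse-square law, S = 1360/9.03² = 16.68 W/m².
Reference equilibrium: T_e = [S(1−α)/(4σ)]^(1/4) = 77.48 K.
The change in absorbed flux is Δ[S(1−α)/4] = −SΔα/4 = -0.1793 W/m².
Planck response: λ_P = 4σT_e³ = 4·5.67×10⁻⁸·(77.48)³ = 0.1055 W/m²/K.
ΔT₀ = ΔF/λ_P = -0.1793/0.1055 = -1.70 K.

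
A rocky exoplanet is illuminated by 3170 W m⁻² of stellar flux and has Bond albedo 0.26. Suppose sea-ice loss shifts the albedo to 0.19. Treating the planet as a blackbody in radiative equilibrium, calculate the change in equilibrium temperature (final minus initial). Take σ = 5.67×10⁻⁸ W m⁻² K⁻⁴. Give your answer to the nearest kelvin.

Before: T₁ = [3170·0.74/(4σ)]^(1/4) = 318.9 K.
Final:   T₂ = [S(1−0.19)/(4σ)]^(1/4) = 326.2 K.
Change: 326.2 − 318.9 = 7.288 K.

7 kelvin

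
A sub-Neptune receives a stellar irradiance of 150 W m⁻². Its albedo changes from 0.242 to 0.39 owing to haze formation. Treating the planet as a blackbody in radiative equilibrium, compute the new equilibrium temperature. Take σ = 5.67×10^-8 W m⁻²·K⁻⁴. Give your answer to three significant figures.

T₂ = [S(1−α₂)/(4σ)]^(1/4) = [150.0·0.61/(4σ)]^(1/4) = 141.7 K.

142 K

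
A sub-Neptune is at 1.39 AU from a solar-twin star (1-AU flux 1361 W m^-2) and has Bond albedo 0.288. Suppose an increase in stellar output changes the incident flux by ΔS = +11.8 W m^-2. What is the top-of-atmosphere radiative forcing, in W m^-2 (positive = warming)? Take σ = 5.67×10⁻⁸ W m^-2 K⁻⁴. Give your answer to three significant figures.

2.10 W m^-2

Irradiance scales as 1/d², so S = 1361 W m^-2 × (1/1.39)² = 704.4 W m^-2.
TOA radiative forcing: ΔF = (1−α)ΔS/4 = 0.712·(+11.8)/4 = 2.100 W m^-2.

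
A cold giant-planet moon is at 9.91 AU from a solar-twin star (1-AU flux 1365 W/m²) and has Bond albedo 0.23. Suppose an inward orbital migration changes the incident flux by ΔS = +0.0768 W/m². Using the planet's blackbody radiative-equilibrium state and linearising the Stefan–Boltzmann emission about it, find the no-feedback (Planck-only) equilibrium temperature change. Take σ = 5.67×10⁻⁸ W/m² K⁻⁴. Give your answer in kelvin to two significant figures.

0.11 kelvin

By the inverse-square law, S = 1365/9.91² = 13.90 W/m².
The baseline emission temperature is T_e = 82.88 K.
TOA radiative forcing: ΔF = (1−α)ΔS/4 = 0.77·(+0.0768)/4 = 0.01478 W/m².
Linearising σT⁴ gives d(σT⁴)/dT = 4σT_e³ = 0.1291 W/m² per K.
ΔT₀ = ΔF/λ_P = 0.01478/0.1291 = 0.114 K.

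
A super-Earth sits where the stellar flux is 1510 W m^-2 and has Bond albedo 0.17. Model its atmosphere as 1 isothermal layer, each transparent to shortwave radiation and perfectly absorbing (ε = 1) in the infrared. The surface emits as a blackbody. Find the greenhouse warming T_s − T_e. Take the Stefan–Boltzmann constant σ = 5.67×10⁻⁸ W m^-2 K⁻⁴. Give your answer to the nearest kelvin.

52 K

Top-of-atmosphere balance: σT_e⁴ = S(1−α)/4 = 313.3 W m^-2 → T_e = 272.6 K.
Surface: T_s = (2)^¼·T_e = 324.2 K.
Warming: T_s − T_e = 51.59 K.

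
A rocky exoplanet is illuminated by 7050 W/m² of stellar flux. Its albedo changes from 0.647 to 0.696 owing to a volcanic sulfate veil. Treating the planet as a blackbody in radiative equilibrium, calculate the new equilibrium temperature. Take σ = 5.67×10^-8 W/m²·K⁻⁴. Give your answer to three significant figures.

312 kelvin

T₂ = [S(1−α₂)/(4σ)]^(1/4) = [7050·0.304/(4σ)]^(1/4) = 311.8 K.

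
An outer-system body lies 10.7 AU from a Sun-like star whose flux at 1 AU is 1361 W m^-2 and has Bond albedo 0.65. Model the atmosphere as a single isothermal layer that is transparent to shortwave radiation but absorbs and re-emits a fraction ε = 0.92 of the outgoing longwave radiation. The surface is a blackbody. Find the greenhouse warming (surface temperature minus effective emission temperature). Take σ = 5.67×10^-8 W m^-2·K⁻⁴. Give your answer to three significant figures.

Irradiance scales as 1/d², so S = 1361 W m^-2 × (1/10.7)² = 11.89 W m^-2.
Effective emission temperature (TOA balance): σT_e⁴ = S(1−α)/4 = 1.040 W m^-2 → T_e = 65.45 K.
The surface balance (absorbed SW + ε·downward IR = σT_s⁴) with T_a⁴ = T_s⁴/2 reduces to T_s = T_e·[2/(2−ε)]^¼ = 76.34 K.
The atmosphere warms the surface by 10.90 K.

10.9 kelvin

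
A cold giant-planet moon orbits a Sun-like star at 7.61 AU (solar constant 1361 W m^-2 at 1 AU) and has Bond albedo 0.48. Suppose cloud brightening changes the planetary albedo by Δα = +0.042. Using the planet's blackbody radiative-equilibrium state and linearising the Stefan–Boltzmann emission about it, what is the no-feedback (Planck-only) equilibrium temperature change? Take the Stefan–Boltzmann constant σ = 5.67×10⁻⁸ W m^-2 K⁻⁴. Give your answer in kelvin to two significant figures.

Irradiance scales as 1/d², so S = 1361 W m^-2 × (1/7.61)² = 23.50 W m^-2.
The baseline emission temperature is T_e = 85.68 K.
The change in absorbed flux is Δ[S(1−α)/4] = −SΔα/4 = -0.2468 W m^-2.
Planck response: λ_P = 4σT_e³ = 4·5.67×10⁻⁸·(85.68)³ = 0.1426 W m^-2/K.
ΔT₀ = ΔF/λ_P = -0.2468/0.1426 = -1.73 K.

-1.7 K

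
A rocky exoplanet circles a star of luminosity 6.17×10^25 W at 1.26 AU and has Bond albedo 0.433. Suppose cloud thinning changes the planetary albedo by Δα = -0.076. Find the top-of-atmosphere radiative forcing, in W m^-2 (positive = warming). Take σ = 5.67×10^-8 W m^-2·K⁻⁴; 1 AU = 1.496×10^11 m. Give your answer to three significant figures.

2.63 W m^-2

Orbital distance: d = 1.26 AU = 1.885×10^11 m.
Flux at the orbit: S = L/(4πd²) = 6.17×10^25/(4π·(1.88×10^11)²) = 138.2 W m^-2.
The change in absorbed flux is Δ[S(1−α)/4] = −SΔα/4 = 2.626 W m^-2.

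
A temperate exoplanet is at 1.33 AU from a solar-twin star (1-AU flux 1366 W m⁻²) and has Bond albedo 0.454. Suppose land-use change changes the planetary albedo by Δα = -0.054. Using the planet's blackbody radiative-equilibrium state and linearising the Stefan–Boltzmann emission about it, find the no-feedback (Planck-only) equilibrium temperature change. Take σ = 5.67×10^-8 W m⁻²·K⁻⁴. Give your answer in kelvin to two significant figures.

Flux at the orbit: S = 1366/(1.33)² = 772.2 W m⁻².
Unperturbed T_e = [772.2·(1−0.454)/(4σ)]^¼ = 207.6 K.
TOA radiative forcing: ΔF = −S·Δα/4 = −772.2·(-0.054)/4 = 10.43 W m⁻².
The Planck feedback parameter is 4σT_e³ = 2.031 W m⁻²/K.
So ΔT₀ = 10.43/2.031 = 5.13 K.

5.1 K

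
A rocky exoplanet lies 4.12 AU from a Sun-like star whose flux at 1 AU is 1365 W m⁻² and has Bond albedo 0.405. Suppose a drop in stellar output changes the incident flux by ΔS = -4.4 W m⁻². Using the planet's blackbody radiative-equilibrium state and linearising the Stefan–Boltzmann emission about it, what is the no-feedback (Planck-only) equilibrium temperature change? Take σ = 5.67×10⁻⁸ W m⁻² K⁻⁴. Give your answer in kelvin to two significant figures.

-1.6 K

Flux at the orbit: S = 1365/(4.12)² = 80.42 W m⁻².
The baseline emission temperature is T_e = 120.5 K.
ΔF = Δ[S(1−α)]/4 = (1−0.405)·-4.4/4 = -0.6545 W m⁻².
Linearising σT⁴ gives d(σT⁴)/dT = 4σT_e³ = 0.3970 W m⁻² per K.
Hence the no-feedback warming is ΔF/(4σT_e³) = -1.65 K.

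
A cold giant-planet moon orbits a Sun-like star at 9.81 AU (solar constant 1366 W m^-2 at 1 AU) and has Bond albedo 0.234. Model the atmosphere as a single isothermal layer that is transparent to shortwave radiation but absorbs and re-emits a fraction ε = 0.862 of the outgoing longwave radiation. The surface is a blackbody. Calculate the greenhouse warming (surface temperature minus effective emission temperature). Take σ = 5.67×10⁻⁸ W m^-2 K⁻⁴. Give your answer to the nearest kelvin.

13 kelvin

Irradiance scales as 1/d², so S = 1366 W m^-2 × (1/9.81)² = 14.19 W m^-2.
Effective emission temperature (TOA balance): σT_e⁴ = S(1−α)/4 = 2.718 W m^-2 → T_e = 83.21 K.
The surface balance (absorbed SW + ε·downward IR = σT_s⁴) with T_a⁴ = T_s⁴/2 reduces to T_s = T_e·[2/(2−ε)]^¼ = 95.81 K.
The atmosphere warms the surface by 12.60 K.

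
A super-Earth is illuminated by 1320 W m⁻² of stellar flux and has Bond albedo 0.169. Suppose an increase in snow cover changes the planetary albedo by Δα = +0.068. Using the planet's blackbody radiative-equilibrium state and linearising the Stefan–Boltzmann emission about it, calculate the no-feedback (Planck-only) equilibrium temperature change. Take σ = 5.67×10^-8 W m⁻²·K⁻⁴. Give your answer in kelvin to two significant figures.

Reference equilibrium: T_e = [S(1−α)/(4σ)]^(1/4) = 263.7 K.
The change in absorbed flux is Δ[S(1−α)/4] = −SΔα/4 = -22.44 W m⁻².
Planck response: λ_P = 4σT_e³ = 4·5.67×10⁻⁸·(263.7)³ = 4.160 W m⁻²/K.
So ΔT₀ = -22.44/4.160 = -5.39 K.

-5.4 K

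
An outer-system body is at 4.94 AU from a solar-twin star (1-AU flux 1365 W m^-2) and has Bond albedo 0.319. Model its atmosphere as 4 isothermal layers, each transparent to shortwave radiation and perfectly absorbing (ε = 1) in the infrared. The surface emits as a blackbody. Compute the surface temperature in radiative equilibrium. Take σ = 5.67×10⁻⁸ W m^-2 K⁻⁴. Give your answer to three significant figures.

170 kelvin

By the inverse-square law, S = 1365/4.94² = 55.93 W m^-2.
The effective emission temperature is T_e = [S(1−α)/(4σ)]^¼ = 113.8 K.
For an N-layer opaque stack, T_s⁴ = (N+1)T_e⁴, hence T_s = (5)^(1/4)×113.8 K = 170.2 K.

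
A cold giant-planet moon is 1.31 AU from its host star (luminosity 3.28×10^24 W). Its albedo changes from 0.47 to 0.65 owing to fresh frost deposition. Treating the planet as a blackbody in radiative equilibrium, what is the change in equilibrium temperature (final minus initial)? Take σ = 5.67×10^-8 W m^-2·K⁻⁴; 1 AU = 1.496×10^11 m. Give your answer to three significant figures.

Orbital distance: d = 1.31 AU = 1.960×10^11 m.
Spreading L over a sphere of radius d: S = 3.28×10^24/(4π·1.96×10^11²) = 6.796 W m^-2.
Initial: T₁ = [S(1−0.47)/(4σ)]^(1/4) = 63.13 K.
With α = 0.65, T₂ = 56.91 K.
ΔT = T₂ − T₁ = -6.220 K.

-6.22 K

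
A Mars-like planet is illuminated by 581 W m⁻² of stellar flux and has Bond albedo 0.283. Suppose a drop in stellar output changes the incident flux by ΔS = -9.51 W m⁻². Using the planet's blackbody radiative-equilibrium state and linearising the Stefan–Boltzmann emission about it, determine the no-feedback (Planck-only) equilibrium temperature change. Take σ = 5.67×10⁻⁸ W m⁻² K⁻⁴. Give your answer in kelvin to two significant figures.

Unperturbed T_e = [581.0·(1−0.283)/(4σ)]^¼ = 207.0 K.
Only a fraction (1−α) is absorbed and it's spread over 4πR², so ΔF = (1−α)ΔS/4 = -1.705 W m⁻².
Planck response: λ_P = 4σT_e³ = 4·5.67×10⁻⁸·(207.0)³ = 2.012 W m⁻²/K.
So ΔT₀ = -1.705/2.012 = -0.847 K.

-0.85 K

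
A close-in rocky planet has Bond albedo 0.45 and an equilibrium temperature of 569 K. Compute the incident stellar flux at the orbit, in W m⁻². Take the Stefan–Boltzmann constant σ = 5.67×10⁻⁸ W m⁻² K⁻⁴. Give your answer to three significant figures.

Invert the energy balance for S: S = 4σT⁴/(1−α).
The emitted flux is σT⁴ = 5943 W m⁻².
S = 4·5943/0.55 = 43220 W m⁻².

43200 W m⁻²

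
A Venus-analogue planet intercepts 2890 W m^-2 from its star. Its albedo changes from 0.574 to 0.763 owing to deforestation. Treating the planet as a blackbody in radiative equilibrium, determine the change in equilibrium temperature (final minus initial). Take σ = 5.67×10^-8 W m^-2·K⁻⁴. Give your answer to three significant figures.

Initial: T₁ = [S(1−0.574)/(4σ)]^(1/4) = 271.4 K.
With α = 0.763, T₂ = 234.4 K.
Change: 234.4 − 271.4 = -37.01 K.

-37.0 kelvin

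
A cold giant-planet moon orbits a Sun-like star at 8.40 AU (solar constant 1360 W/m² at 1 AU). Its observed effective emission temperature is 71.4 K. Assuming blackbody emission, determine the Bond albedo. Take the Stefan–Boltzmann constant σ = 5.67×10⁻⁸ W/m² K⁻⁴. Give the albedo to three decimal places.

Irradiance scales as 1/d², so S = 1360 W/m² × (1/8.40)² = 19.27 W/m².
Rearranging the radiative balance, α = 1 − 4σT⁴/S.
σT⁴ = 1.474 W/m², so 4σT⁴ = 5.894 W/m².
1−α = 5.894/19.27 = 0.3058, so α = 0.6942.

0.694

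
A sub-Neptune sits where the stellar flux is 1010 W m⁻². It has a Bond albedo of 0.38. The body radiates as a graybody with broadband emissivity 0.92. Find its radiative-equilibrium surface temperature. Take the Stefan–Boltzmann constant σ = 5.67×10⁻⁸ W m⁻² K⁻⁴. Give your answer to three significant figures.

234 K

Averaging over the sphere, the absorbed flux is S(1−α)/4 = 156.6 W m⁻².
Radiative balance εσT⁴ = 156.6 gives T = [156.6/(0.92·σ)]^(1/4) = 234.1 K.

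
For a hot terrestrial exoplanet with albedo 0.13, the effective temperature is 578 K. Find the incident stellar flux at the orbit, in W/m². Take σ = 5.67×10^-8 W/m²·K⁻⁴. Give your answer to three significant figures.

29100 W/m²

Invert the energy balance for S: S = 4σT⁴/(1−α).
σT⁴ = 5.67×10⁻⁸·(578)⁴ = 6328 W/m².
S = 4·6328/0.87 = 29100 W/m².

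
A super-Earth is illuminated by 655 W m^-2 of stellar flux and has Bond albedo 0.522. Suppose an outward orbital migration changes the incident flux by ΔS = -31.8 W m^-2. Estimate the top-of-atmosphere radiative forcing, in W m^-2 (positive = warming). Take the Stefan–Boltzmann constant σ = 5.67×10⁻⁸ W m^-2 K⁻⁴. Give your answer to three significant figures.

ΔF = Δ[S(1−α)]/4 = (1−0.522)·-31.8/4 = -3.800 W m^-2.

-3.80 W m^-2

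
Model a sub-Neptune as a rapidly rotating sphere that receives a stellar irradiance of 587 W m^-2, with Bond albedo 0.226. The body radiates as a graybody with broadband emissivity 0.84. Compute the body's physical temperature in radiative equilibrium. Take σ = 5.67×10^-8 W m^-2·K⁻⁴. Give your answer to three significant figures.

221 kelvin

Absorbed flux (global mean): S(1−α)/4 = 587.0·0.774/4 = 113.6 W m^-2.
Radiative balance εσT⁴ = 113.6 gives T = [113.6/(0.84·σ)]^(1/4) = 221.0 K.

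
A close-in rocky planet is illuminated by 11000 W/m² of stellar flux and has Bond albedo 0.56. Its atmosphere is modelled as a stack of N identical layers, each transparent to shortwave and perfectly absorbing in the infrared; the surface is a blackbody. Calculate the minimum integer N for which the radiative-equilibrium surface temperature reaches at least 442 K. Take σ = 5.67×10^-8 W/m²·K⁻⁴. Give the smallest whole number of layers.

Top-of-atmosphere balance: σT_e⁴ = S(1−α)/4 = 1210 W/m² → T_e = 382.2 K.
Need (N+1)T_e⁴ ≥ T_s⁴, i.e. N+1 ≥ (442/382.2)⁴ = 1.788.
Rounding up, N = 1.

1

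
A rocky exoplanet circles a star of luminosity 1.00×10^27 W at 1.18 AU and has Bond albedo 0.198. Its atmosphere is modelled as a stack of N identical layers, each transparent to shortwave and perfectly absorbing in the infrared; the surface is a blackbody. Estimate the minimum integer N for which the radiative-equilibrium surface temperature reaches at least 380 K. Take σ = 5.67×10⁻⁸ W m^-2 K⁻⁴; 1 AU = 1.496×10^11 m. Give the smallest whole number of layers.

2

d = 1.18 × 1.496×10^11 m = 1.765×10^11 m.
Flux at the orbit: S = L/(4πd²) = 1.00×10^27/(4π·(1.77×10^11)²) = 2554 W m^-2.
Top-of-atmosphere balance: σT_e⁴ = S(1−α)/4 = 512.0 W m^-2 → T_e = 308.3 K.
Since T_s⁴ = (N+1)T_e⁴, we need N ≥ (T_s/T_e)⁴ − 1 = 1.309.
So N ≥ 1.309; the smallest integer is N = 2.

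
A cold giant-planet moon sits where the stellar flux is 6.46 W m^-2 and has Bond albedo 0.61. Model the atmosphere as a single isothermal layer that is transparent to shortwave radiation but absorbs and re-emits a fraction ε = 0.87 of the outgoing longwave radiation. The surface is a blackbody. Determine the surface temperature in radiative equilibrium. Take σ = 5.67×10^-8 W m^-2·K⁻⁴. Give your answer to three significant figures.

66.6 kelvin

Effective emission temperature (TOA balance): σT_e⁴ = S(1−α)/4 = 0.6299 W m^-2 → T_e = 57.73 K.
For a single slab of emissivity ε, T_s⁴ = 2T_e⁴/(2−ε); thus T_s = 57.73·(1.77)^(1/4) = 66.59 K.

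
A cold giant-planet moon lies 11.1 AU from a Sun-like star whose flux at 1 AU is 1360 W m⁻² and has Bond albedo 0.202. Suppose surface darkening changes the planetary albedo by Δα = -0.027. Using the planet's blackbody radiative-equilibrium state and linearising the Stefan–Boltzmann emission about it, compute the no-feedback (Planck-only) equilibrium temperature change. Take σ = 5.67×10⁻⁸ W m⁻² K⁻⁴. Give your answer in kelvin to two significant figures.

Flux at the orbit: S = 1360/(11.1)² = 11.04 W m⁻².
Reference equilibrium: T_e = [S(1−α)/(4σ)]^(1/4) = 78.94 K.
The change in absorbed flux is Δ[S(1−α)/4] = −SΔα/4 = 0.07451 W m⁻².
Planck response: λ_P = 4σT_e³ = 4·5.67×10⁻⁸·(78.94)³ = 0.1116 W m⁻²/K.
ΔT₀ = ΔF/λ_P = 0.07451/0.1116 = 0.668 K.

0.67 K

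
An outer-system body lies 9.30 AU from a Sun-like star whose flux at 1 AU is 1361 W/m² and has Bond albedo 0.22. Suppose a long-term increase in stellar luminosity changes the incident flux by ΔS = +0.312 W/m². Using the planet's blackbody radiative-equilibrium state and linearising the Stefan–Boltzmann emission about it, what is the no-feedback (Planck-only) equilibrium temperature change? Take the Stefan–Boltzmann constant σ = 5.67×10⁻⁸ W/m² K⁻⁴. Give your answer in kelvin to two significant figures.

Irradiance scales as 1/d², so S = 1361 W/m² × (1/9.30)² = 15.74 W/m².
Unperturbed T_e = [15.74·(1−0.22)/(4σ)]^¼ = 85.77 K.
ΔF = Δ[S(1−α)]/4 = (1−0.22)·+0.312/4 = 0.06084 W/m².
Linearising σT⁴ gives d(σT⁴)/dT = 4σT_e³ = 0.1431 W/m² per K.
ΔT₀ = ΔF/λ_P = 0.06084/0.1431 = 0.425 K.

0.43 kelvin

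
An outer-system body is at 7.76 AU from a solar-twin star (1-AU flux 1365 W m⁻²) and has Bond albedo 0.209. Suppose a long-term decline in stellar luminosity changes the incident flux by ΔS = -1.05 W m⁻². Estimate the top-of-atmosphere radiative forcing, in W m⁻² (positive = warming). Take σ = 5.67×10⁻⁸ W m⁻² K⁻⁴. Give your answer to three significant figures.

Flux at the orbit: S = 1365/(7.76)² = 22.67 W m⁻².
Only a fraction (1−α) is absorbed and it's spread over 4πR², so ΔF = (1−α)ΔS/4 = -0.2076 W m⁻².

-0.208 W m⁻²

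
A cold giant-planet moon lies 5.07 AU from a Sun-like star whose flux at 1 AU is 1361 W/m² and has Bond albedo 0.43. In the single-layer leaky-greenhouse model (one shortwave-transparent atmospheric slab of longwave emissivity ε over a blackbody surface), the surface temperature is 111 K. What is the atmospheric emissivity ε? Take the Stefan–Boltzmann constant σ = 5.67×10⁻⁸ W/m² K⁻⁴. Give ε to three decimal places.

0.247

By the inverse-square law, S = 1361/5.07² = 52.95 W/m².
First, T_e = [52.95·(1−0.43)/(4σ)]^(1/4) = 107.4 K.
Since (2−ε)/2 = (T_e/T_s)⁴ = 0.8766, ε = 0.2469.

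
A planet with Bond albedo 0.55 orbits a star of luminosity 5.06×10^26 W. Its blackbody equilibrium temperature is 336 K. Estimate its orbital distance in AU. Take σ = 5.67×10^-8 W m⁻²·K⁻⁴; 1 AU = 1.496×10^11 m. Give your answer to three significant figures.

Required flux: S = 4σT⁴/(1−α) = 6424 W m⁻².
S = L/(4πd²) → d = √(L/4πS) = √(5.06×10^26/(4π·6424)) = 7.917×10^10 m = 0.5292 AU.

0.529 AU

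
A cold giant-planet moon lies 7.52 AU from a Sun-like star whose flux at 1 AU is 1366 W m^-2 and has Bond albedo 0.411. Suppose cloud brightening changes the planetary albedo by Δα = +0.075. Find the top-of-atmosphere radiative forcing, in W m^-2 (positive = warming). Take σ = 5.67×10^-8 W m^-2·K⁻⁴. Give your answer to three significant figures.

Flux at the orbit: S = 1366/(7.52)² = 24.16 W m^-2.
TOA radiative forcing: ΔF = −S·Δα/4 = −24.16·(+0.075)/4 = -0.4529 W m^-2.

-0.453 W m^-2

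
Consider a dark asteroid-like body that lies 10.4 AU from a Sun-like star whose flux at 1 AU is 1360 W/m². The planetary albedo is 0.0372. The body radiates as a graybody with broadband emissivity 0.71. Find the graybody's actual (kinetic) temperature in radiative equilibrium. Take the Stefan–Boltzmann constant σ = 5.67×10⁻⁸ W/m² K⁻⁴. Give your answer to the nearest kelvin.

Irradiance scales as 1/d², so S = 1360 W/m² × (1/10.4)² = 12.57 W/m².
The planet absorbs (1−α)S over its disc πR² and re-emits over 4πR², so the mean absorbed flux is (1−0.0372)·12.57/4 = 3.027 W/m².
Equating to εσT⁴ with ε = 0.71: T = (3.027/0.71σ)^(1/4) = 93.12 K.

93 K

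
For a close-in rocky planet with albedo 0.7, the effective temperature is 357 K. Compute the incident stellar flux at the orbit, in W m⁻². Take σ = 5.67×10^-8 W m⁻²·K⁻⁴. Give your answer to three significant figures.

From S(1−α)/4 = σT⁴: S = 4σT⁴/(1−α).
σT⁴ = 5.67×10⁻⁸·(357)⁴ = 921.0 W m⁻².
S = 4·921.0/0.3 = 12280 W m⁻².

12300 W m⁻²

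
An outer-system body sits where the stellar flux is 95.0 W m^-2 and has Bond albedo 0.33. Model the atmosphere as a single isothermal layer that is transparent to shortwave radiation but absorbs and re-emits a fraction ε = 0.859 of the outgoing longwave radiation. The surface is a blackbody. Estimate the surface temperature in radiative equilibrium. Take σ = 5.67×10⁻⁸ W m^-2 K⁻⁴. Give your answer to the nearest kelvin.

At the top of the atmosphere, σT_e⁴ = S(1−α)/4 = 15.91 W m^-2, giving T_e = 129.4 K.
The surface balance (absorbed SW + ε·downward IR = σT_s⁴) with T_a⁴ = T_s⁴/2 reduces to T_s = T_e·[2/(2−ε)]^¼ = 148.9 K.

149 K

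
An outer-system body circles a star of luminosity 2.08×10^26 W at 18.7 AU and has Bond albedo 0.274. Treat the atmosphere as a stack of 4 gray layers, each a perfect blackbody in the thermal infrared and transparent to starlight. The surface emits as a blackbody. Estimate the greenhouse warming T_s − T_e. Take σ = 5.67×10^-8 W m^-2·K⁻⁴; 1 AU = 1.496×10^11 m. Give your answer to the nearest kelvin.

d = 18.7 × 1.496×10^11 m = 2.798×10^12 m.
Spreading L over a sphere of radius d: S = 2.08×10^26/(4π·2.80×10^12²) = 2.115 W m^-2.
Top-of-atmosphere balance: σT_e⁴ = S(1−α)/4 = 0.3839 W m^-2 → T_e = 51.01 K.
T_s = (N+1)^(1/4)·T_e = 76.28 K.
Warming: T_s − T_e = 25.27 K.

25 K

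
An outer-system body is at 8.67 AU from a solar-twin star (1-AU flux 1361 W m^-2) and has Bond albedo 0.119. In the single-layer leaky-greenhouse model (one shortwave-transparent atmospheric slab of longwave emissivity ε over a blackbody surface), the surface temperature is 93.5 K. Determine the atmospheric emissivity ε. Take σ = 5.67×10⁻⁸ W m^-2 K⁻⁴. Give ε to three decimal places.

0.159

By the inverse-square law, S = 1361/8.67² = 18.11 W m^-2.
TOA balance gives T_e = 91.58 K.
Inverting T_s⁴ = 2T_e⁴/(2−ε): (T_e/T_s)⁴ = 0.9203, so ε = 2(1 − 0.9203) = 0.1595.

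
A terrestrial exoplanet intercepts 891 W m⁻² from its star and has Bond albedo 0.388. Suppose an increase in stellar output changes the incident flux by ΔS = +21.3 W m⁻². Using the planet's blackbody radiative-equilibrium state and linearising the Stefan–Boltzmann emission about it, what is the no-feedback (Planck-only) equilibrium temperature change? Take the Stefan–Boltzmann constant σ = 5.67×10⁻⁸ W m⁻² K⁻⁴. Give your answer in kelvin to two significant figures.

1.3 kelvin

Reference equilibrium: T_e = [S(1−α)/(4σ)]^(1/4) = 221.4 K.
ΔF = Δ[S(1−α)]/4 = (1−0.388)·+21.3/4 = 3.259 W m⁻².
The Planck feedback parameter is 4σT_e³ = 2.463 W m⁻²/K.
ΔT₀ = ΔF/λ_P = 3.259/2.463 = 1.32 K.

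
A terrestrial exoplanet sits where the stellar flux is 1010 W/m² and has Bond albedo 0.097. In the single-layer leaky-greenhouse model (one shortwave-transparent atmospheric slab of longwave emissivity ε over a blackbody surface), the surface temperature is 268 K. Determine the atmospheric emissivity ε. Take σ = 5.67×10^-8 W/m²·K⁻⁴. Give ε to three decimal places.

0.441

TOA balance gives T_e = 251.8 K.
T_s⁴ = T_e⁴·2/(2−ε) → ε = 2 − 2(T_e/T_s)⁴ = 2 − 2·(251.8/268)⁴ = 0.4410.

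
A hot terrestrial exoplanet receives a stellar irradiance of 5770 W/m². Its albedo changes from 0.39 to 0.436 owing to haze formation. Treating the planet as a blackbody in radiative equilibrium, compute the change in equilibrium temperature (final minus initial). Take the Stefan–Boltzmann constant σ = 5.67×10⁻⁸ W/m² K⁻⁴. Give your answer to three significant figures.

With α = 0.39, T₁ = 353.0 K.
With α = 0.436, T₂ = 346.1 K.
ΔT = T₂ − T₁ = -6.851 K.

-6.85 kelvin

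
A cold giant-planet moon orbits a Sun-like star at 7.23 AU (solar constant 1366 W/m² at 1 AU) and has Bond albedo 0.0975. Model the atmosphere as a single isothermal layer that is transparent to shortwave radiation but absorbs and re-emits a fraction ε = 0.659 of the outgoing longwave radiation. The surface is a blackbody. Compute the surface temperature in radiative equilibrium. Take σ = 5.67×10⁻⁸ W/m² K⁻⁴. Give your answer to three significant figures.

112 K

By the inverse-square law, S = 1366/7.23² = 26.13 W/m².
At the top of the atmosphere, σT_e⁴ = S(1−α)/4 = 5.896 W/m², giving T_e = 101.0 K.
For a single slab of emissivity ε, T_s⁴ = 2T_e⁴/(2−ε); thus T_s = 101.0·(1.491)^(1/4) = 111.6 K.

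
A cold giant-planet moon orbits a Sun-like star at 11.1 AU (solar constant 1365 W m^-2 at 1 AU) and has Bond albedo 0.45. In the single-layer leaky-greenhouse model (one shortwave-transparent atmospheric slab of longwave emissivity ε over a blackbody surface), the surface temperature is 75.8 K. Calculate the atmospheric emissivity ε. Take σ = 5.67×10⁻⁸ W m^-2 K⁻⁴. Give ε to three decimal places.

0.372

Irradiance scales as 1/d², so S = 1365 W m^-2 × (1/11.1)² = 11.08 W m^-2.
Effective temperature: T_e = [S(1−α)/(4σ)]^(1/4) = 71.99 K.
Inverting T_s⁴ = 2T_e⁴/(2−ε): (T_e/T_s)⁴ = 0.8138, so ε = 2(1 − 0.8138) = 0.3724.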